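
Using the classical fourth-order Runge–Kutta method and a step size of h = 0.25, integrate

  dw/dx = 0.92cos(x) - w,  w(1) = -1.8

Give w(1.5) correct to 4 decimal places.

RK4: k1 = f(x_n, w_n); k2 = f(x_n + h/2, w_n + (h/2)·k1); k3 = f(x_n + h/2, w_n + (h/2)·k2); k4 = f(x_n + h, w_n + h·k3); w_{n+1} = w_n + (h/6)·(k1 + 2k2 + 2k3 + k4).
x=1.000000, w=-1.800000:
  k1 = f(1.000000, -1.800000) = 2.297078
  k2 = f(1.125000, -1.512865) = 1.909548
  k3 = f(1.125000, -1.561307) = 1.957989
  k4 = f(1.250000, -1.310503) = 1.600599
  w ← -1.800000 + (0.25/6)·(k1 + 2k2 + 2k3 + k4) = -1.315302
x=1.250000, w=-1.315302:
  k1 = f(1.250000, -1.315302) = 1.605399
  k2 = f(1.375000, -1.114627) = 1.293611
  k3 = f(1.375000, -1.153601) = 1.332585
  k4 = f(1.500000, -0.982156) = 1.047234
  w ← -1.315302 + (0.25/6)·(k1 + 2k2 + 2k3 + k4) = -0.985926
w(1.5) ≈ -0.9859

-0.9859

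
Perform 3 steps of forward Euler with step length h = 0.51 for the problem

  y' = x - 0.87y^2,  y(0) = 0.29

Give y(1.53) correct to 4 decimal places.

0.9005

Euler: y_{n+1} = y_n + h·f(x_n, y_n).
x=0.000000, y=0.290000: f=-0.073167 → y ← 0.290000 + 0.51·(-0.073167) = 0.252685
x=0.510000, y=0.252685: f=0.454451 → y ← 0.252685 + 0.51·0.454451 = 0.484455
x=1.020000, y=0.484455: f=0.815814 → y ← 0.484455 + 0.51·0.815814 = 0.900520
y(1.53) ≈ 0.9005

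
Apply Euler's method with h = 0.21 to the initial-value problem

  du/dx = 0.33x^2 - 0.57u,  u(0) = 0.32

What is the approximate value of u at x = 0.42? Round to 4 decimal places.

0.2510

Euler: u_{n+1} = u_n + h·f(x_n, u_n).
x=0.000000, u=0.320000: f=-0.182400 → u ← 0.320000 + 0.21·(-0.182400) = 0.281696
x=0.210000, u=0.281696: f=-0.146014 → u ← 0.281696 + 0.21·(-0.146014) = 0.251033
u(0.42) ≈ 0.2510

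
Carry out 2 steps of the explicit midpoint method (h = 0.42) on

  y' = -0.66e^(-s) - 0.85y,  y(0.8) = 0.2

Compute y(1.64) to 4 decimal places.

Midpoint: k1 = f(s_n, y_n); k2 = f(s_n + h/2, y_n + (h/2)·k1); y_{n+1} = y_n + h·k2.
s=0.800000, y=0.200000:
  k1 = f(0.800000, 0.200000) = -0.466557
  k2 = f(1.010000, 0.102023) = -0.327104
  y ← 0.200000 + 0.42·(-0.327104) = 0.062616
s=1.220000, y=0.062616:
  k1 = f(1.220000, 0.062616) = -0.248076
  k2 = f(1.430000, 0.010520) = -0.166886
  y ← 0.062616 + 0.42·(-0.166886) = -0.007476
y(1.64) ≈ -0.0075

-0.0075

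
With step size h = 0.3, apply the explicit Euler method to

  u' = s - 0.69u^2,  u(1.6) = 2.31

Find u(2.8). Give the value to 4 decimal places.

1.8666

Euler: u_{n+1} = u_n + h·f(s_n, u_n).
s=1.600000, u=2.310000: f=-2.081909 → u ← 2.310000 + 0.3·(-2.081909) = 1.685427
s=1.900000, u=1.685427: f=-0.060059 → u ← 1.685427 + 0.3·(-0.060059) = 1.667410
s=2.200000, u=1.667410: f=0.281624 → u ← 1.667410 + 0.3·0.281624 = 1.751897
s=2.500000, u=1.751897: f=0.382292 → u ← 1.751897 + 0.3·0.382292 = 1.866584
u(2.8) ≈ 1.8666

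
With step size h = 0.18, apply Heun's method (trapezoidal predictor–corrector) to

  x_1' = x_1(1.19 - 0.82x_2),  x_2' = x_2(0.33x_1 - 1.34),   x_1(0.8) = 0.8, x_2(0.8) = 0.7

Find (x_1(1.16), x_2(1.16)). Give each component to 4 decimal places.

Heun on (x_1,x_2): k1 = f(t_n, state_n); k2 = f(t_n + h, state_n + h·k1); state_{n+1} = state_n + (h/2)·(k1 + k2).
0.800000: (0.800000, 0.700000)
  k1 = (0.492800, -0.753200)
  predictor → (0.888704, 0.564424)
  k2 = (0.646241, -0.590798)
  → (0.902514, 0.579040)
0.980000: (0.902514, 0.579040)
  k1 = (0.645466, -0.603459)
  predictor → (1.018698, 0.470418)
  k2 = (0.819295, -0.472219)
  → (1.034342, 0.482229)
(x_1(1.16), x_2(1.16)) ≈ (1.0343, 0.4822)

1.0343, 0.4822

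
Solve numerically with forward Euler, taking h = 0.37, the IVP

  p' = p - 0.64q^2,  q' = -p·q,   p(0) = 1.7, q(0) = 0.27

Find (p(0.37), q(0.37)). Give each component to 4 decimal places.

Euler on (p,q): p_{n+1} = p_n + h·p', q_{n+1} = q_n + h·q'.
0.000000: (1.700000, 0.270000); f=(1.653344, -0.459000) → (2.311737, 0.100170)
(p(0.37), q(0.37)) ≈ (2.3117, 0.1002)

2.3117, 0.1002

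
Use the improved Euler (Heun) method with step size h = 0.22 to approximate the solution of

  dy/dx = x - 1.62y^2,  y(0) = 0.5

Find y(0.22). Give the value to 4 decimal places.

Heun: k1 = f(x_n, y_n); k2 = f(x_n + h, y_n + h·k1); y_{n+1} = y_n + (h/2)·(k1 + k2).
x=0.000000, y=0.500000:
  k1 = f(0.000000, 0.500000) = -0.405000
  k2 = f(0.220000, 0.410900) = -0.053519
  y ← 0.500000 + (0.22/2)·(-0.405000 + (-0.053519)) = 0.449563
y(0.22) ≈ 0.4496

0.4496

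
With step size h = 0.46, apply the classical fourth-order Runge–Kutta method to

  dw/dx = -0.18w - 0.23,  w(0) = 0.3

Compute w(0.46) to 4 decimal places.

0.1746

RK4: k1 = f(x_n, w_n); k2 = f(x_n + h/2, w_n + (h/2)·k1); k3 = f(x_n + h/2, w_n + (h/2)·k2); k4 = f(x_n + h, w_n + h·k3); w_{n+1} = w_n + (h/6)·(k1 + 2k2 + 2k3 + k4).
x=0.000000, w=0.300000:
  k1 = f(0.000000, 0.300000) = -0.284000
  k2 = f(0.230000, 0.234680) = -0.272242
  k3 = f(0.230000, 0.237384) = -0.272729
  k4 = f(0.460000, 0.174545) = -0.261418
  w ← 0.300000 + (0.46/6)·(k1 + 2k2 + 2k3 + k4) = 0.174622
w(0.46) ≈ 0.1746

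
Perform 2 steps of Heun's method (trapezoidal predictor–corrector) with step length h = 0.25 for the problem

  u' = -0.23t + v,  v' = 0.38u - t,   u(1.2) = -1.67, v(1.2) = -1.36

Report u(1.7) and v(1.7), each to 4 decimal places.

Heun on (u,v): k1 = f(t_n, state_n); k2 = f(t_n + h, state_n + h·k1); state_{n+1} = state_n + (h/2)·(k1 + k2).
1.200000: (-1.670000, -1.360000)
  k1 = (-1.636000, -1.834600)
  predictor → (-2.079000, -1.818650)
  k2 = (-2.152150, -2.240020)
  → (-2.143519, -1.869328)
1.450000: (-2.143519, -1.869328)
  k1 = (-2.202828, -2.264537)
  predictor → (-2.694226, -2.435462)
  k2 = (-2.826462, -2.723806)
  → (-2.772180, -2.492870)
(u(1.7), v(1.7)) ≈ (-2.7722, -2.4929)

-2.7722, -2.4929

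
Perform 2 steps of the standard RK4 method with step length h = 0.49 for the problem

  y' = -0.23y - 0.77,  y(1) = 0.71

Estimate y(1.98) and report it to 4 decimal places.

RK4: k1 = f(x_n, y_n); k2 = f(x_n + h/2, y_n + (h/2)·k1); k3 = f(x_n + h/2, y_n + (h/2)·k2); k4 = f(x_n + h, y_n + h·k3); y_{n+1} = y_n + (h/6)·(k1 + 2k2 + 2k3 + k4).
x=1.000000, y=0.710000:
  k1 = f(1.000000, 0.710000) = -0.933300
  k2 = f(1.245000, 0.481341) = -0.880709
  k3 = f(1.245000, 0.494226) = -0.883672
  k4 = f(1.490000, 0.277001) = -0.833710
  y ← 0.710000 + (0.49/6)·(k1 + 2k2 + 2k3 + k4) = 0.277512
x=1.490000, y=0.277512:
  k1 = f(1.490000, 0.277512) = -0.833828
  k2 = f(1.735000, 0.073224) = -0.786842
  k3 = f(1.735000, 0.084736) = -0.789489
  k4 = f(1.980000, -0.109338) = -0.744852
  y ← 0.277512 + (0.49/6)·(k1 + 2k2 + 2k3 + k4) = -0.108881
y(1.98) ≈ -0.1089

-0.1089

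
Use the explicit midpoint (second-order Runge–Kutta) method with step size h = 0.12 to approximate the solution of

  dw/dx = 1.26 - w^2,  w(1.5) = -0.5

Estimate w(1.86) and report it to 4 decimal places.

-0.0838

Midpoint: k1 = f(x_n, w_n); k2 = f(x_n + h/2, w_n + (h/2)·k1); w_{n+1} = w_n + h·k2.
x=1.500000, w=-0.500000:
  k1 = f(1.500000, -0.500000) = 1.010000
  k2 = f(1.560000, -0.439400) = 1.066928
  w ← -0.500000 + 0.12·1.066928 = -0.371969
x=1.620000, w=-0.371969:
  k1 = f(1.620000, -0.371969) = 1.121639
  k2 = f(1.680000, -0.304670) = 1.167176
  w ← -0.371969 + 0.12·1.167176 = -0.231908
x=1.740000, w=-0.231908:
  k1 = f(1.740000, -0.231908) = 1.206219
  k2 = f(1.800000, -0.159534) = 1.234549
  w ← -0.231908 + 0.12·1.234549 = -0.083762
w(1.86) ≈ -0.0838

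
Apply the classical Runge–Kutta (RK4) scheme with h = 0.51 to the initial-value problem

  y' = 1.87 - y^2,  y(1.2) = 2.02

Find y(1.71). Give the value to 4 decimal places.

RK4: k1 = f(s_n, y_n); k2 = f(s_n + h/2, y_n + (h/2)·k1); k3 = f(s_n + h/2, y_n + (h/2)·k2); k4 = f(s_n + h, y_n + h·k3); y_{n+1} = y_n + (h/6)·(k1 + 2k2 + 2k3 + k4).
s=1.200000, y=2.020000:
  k1 = f(1.200000, 2.020000) = -2.210400
  k2 = f(1.455000, 1.456348) = -0.250949
  k3 = f(1.455000, 1.956008) = -1.955967
  k4 = f(1.710000, 1.022457) = 0.824582
  y ← 2.020000 + (0.51/6)·(k1 + 2k2 + 2k3 + k4) = 1.527030
y(1.71) ≈ 1.5270

1.5270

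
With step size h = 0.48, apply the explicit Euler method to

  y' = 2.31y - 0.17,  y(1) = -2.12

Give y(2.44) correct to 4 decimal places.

-20.4977

Euler: y_{n+1} = y_n + h·f(t_n, y_n).
t=1.000000, y=-2.120000: f=-5.067200 → y ← -2.120000 + 0.48·(-5.067200) = -4.552256
t=1.480000, y=-4.552256: f=-10.685711 → y ← -4.552256 + 0.48·(-10.685711) = -9.681397
t=1.960000, y=-9.681397: f=-22.534028 → y ← -9.681397 + 0.48·(-22.534028) = -20.497731
y(2.44) ≈ -20.4977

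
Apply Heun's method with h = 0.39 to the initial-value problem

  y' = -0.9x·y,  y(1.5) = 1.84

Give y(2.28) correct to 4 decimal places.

0.5692

Heun: k1 = f(x_n, y_n); k2 = f(x_n + h, y_n + h·k1); y_{n+1} = y_n + (h/2)·(k1 + k2).
x=1.500000, y=1.840000:
  k1 = f(1.500000, 1.840000) = -2.484000
  k2 = f(1.890000, 0.871240) = -1.481979
  y ← 1.840000 + (0.39/2)·(-2.484000 + (-1.481979)) = 1.066634
x=1.890000, y=1.066634:
  k1 = f(1.890000, 1.066634) = -1.814345
  k2 = f(2.280000, 0.359040) = -0.736749
  y ← 1.066634 + (0.39/2)·(-1.814345 + (-0.736749)) = 0.569171
y(2.28) ≈ 0.5692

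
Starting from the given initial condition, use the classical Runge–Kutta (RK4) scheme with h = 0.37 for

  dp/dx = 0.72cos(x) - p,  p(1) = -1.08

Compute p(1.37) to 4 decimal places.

-0.6651

RK4: k1 = f(x_n, p_n); k2 = f(x_n + h/2, p_n + (h/2)·k1); k3 = f(x_n + h/2, p_n + (h/2)·k2); k4 = f(x_n + h, p_n + h·k3); p_{n+1} = p_n + (h/6)·(k1 + 2k2 + 2k3 + k4).
x=1.000000, p=-1.080000:
  k1 = f(1.000000, -1.080000) = 1.469018
  k2 = f(1.185000, -0.808232) = 1.079166
  k3 = f(1.185000, -0.880354) = 1.151288
  k4 = f(1.370000, -0.654023) = 0.797627
  p ← -1.080000 + (0.37/6)·(k1 + 2k2 + 2k3 + k4) = -0.665134
p(1.37) ≈ -0.6651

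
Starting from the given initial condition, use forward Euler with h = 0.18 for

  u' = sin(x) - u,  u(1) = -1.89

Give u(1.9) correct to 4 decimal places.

-0.0966

Euler: u_{n+1} = u_n + h·f(x_n, u_n).
x=1.000000, u=-1.890000: f=2.731471 → u ← -1.890000 + 0.18·2.731471 = -1.398335
x=1.180000, u=-1.398335: f=2.322941 → u ← -1.398335 + 0.18·2.322941 = -0.980206
x=1.360000, u=-0.980206: f=1.958070 → u ← -0.980206 + 0.18·1.958070 = -0.627753
x=1.540000, u=-0.627753: f=1.627279 → u ← -0.627753 + 0.18·1.627279 = -0.334843
x=1.720000, u=-0.334843: f=1.323733 → u ← -0.334843 + 0.18·1.323733 = -0.096571
u(1.9) ≈ -0.0966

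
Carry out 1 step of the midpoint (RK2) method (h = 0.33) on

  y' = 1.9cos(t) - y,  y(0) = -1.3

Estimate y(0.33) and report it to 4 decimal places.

Midpoint: k1 = f(t_n, y_n); k2 = f(t_n + h/2, y_n + (h/2)·k1); y_{n+1} = y_n + h·k2.
t=0.000000, y=-1.300000:
  k1 = f(0.000000, -1.300000) = 3.200000
  k2 = f(0.165000, -0.772000) = 2.646195
  y ← -1.300000 + 0.33·2.646195 = -0.426756
y(0.33) ≈ -0.4268

-0.4268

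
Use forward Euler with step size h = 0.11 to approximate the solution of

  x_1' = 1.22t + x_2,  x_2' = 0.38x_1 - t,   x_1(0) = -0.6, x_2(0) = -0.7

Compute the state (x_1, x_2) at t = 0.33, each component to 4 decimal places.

Euler on (x_1,x_2): x_1_{n+1} = x_1_n + h·x_1', x_2_{n+1} = x_2_n + h·x_2'.
0.000000: (-0.600000, -0.700000); f=(-0.700000, -0.228000) → (-0.677000, -0.725080)
0.110000: (-0.677000, -0.725080); f=(-0.590880, -0.367260) → (-0.741997, -0.765479)
0.220000: (-0.741997, -0.765479); f=(-0.497079, -0.501959) → (-0.796675, -0.820694)
(x_1(0.33), x_2(0.33)) ≈ (-0.7967, -0.8207)

-0.7967, -0.8207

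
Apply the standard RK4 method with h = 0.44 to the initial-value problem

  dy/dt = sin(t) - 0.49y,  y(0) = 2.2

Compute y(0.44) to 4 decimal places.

RK4: k1 = f(t_n, y_n); k2 = f(t_n + h/2, y_n + (h/2)·k1); k3 = f(t_n + h/2, y_n + (h/2)·k2); k4 = f(t_n + h, y_n + h·k3); y_{n+1} = y_n + (h/6)·(k1 + 2k2 + 2k3 + k4).
t=0.000000, y=2.200000:
  k1 = f(0.000000, 2.200000) = -1.078000
  k2 = f(0.220000, 1.962840) = -0.743562
  k3 = f(0.220000, 2.036416) = -0.779614
  k4 = f(0.440000, 1.856970) = -0.483976
  y ← 2.200000 + (0.44/6)·(k1 + 2k2 + 2k3 + k4) = 1.862056
y(0.44) ≈ 1.8621

1.8621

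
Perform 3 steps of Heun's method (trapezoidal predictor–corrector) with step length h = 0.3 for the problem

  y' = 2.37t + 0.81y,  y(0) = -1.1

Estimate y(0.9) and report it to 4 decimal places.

Heun: k1 = f(t_n, y_n); k2 = f(t_n + h, y_n + h·k1); y_{n+1} = y_n + (h/2)·(k1 + k2).
t=0.000000, y=-1.100000:
  k1 = f(0.000000, -1.100000) = -0.891000
  k2 = f(0.300000, -1.367300) = -0.396513
  y ← -1.100000 + (0.3/2)·(-0.891000 + (-0.396513)) = -1.293127
t=0.300000, y=-1.293127:
  k1 = f(0.300000, -1.293127) = -0.336433
  k2 = f(0.600000, -1.394057) = 0.292814
  y ← -1.293127 + (0.3/2)·(-0.336433 + 0.292814) = -1.299670
t=0.600000, y=-1.299670:
  k1 = f(0.600000, -1.299670) = 0.369267
  k2 = f(0.900000, -1.188890) = 1.169999
  y ← -1.299670 + (0.3/2)·(0.369267 + 1.169999) = -1.068780
y(0.9) ≈ -1.0688

-1.0688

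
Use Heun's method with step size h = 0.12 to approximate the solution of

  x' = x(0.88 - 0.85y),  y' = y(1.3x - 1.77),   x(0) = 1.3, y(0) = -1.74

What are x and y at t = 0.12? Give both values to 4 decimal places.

1.7187, -1.7728

Heun on (x,y): k1 = f(t_n, state_n); k2 = f(t_n + h, state_n + h·k1); state_{n+1} = state_n + (h/2)·(k1 + k2).
0.000000: (1.300000, -1.740000)
  k1 = (3.066700, 0.139200)
  predictor → (1.668004, -1.723296)
  k2 = (3.911138, -0.686570)
  → (1.718670, -1.772842)
(x(0.12), y(0.12)) ≈ (1.7187, -1.7728)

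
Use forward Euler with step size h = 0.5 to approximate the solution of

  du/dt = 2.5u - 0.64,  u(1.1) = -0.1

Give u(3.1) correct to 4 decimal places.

Euler: u_{n+1} = u_n + h·f(t_n, u_n).
t=1.100000, u=-0.100000: f=-0.890000 → u ← -0.100000 + 0.5·(-0.890000) = -0.545000
t=1.600000, u=-0.545000: f=-2.002500 → u ← -0.545000 + 0.5·(-2.002500) = -1.546250
t=2.100000, u=-1.546250: f=-4.505625 → u ← -1.546250 + 0.5·(-4.505625) = -3.799063
t=2.600000, u=-3.799063: f=-10.137656 → u ← -3.799063 + 0.5·(-10.137656) = -8.867891
u(3.1) ≈ -8.8679

-8.8679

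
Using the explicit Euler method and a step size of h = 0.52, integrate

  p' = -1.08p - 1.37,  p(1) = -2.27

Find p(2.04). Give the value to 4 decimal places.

-1.4610

Euler: p_{n+1} = p_n + h·f(x_n, p_n).
x=1.000000, p=-2.270000: f=1.081600 → p ← -2.270000 + 0.52·1.081600 = -1.707568
x=1.520000, p=-1.707568: f=0.474173 → p ← -1.707568 + 0.52·0.474173 = -1.460998
p(2.04) ≈ -1.4610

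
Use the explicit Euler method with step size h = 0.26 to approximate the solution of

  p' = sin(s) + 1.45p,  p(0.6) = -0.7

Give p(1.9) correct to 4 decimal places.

-1.3686

Euler: p_{n+1} = p_n + h·f(s_n, p_n).
s=0.600000, p=-0.700000: f=-0.450358 → p ← -0.700000 + 0.26·(-0.450358) = -0.817093
s=0.860000, p=-0.817093: f=-0.426942 → p ← -0.817093 + 0.26·(-0.426942) = -0.928098
s=1.120000, p=-0.928098: f=-0.445642 → p ← -0.928098 + 0.26·(-0.445642) = -1.043965
s=1.380000, p=-1.043965: f=-0.531895 → p ← -1.043965 + 0.26·(-0.531895) = -1.182258
s=1.640000, p=-1.182258: f=-0.716667 → p ← -1.182258 + 0.26·(-0.716667) = -1.368591
p(1.9) ≈ -1.3686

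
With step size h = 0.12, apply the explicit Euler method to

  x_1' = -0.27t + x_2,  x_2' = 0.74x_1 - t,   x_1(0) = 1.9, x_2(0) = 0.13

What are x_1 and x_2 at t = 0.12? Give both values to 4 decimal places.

1.9156, 0.2987

Euler on (x_1,x_2): x_1_{n+1} = x_1_n + h·x_1', x_2_{n+1} = x_2_n + h·x_2'.
0.000000: (1.900000, 0.130000); f=(0.130000, 1.406000) → (1.915600, 0.298720)
(x_1(0.12), x_2(0.12)) ≈ (1.9156, 0.2987)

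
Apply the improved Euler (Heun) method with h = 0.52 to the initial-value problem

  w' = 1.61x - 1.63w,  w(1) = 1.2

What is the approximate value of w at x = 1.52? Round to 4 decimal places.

Heun: k1 = f(x_n, w_n); k2 = f(x_n + h, w_n + h·k1); w_{n+1} = w_n + (h/2)·(k1 + k2).
x=1.000000, w=1.200000:
  k1 = f(1.000000, 1.200000) = -0.346000
  k2 = f(1.520000, 1.020080) = 0.784470
  w ← 1.200000 + (0.52/2)·(-0.346000 + 0.784470) = 1.314002
w(1.52) ≈ 1.3140

1.3140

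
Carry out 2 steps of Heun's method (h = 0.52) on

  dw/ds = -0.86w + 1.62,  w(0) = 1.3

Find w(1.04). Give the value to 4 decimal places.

1.6350

Heun: k1 = f(s_n, w_n); k2 = f(s_n + h, w_n + h·k1); w_{n+1} = w_n + (h/2)·(k1 + k2).
s=0.000000, w=1.300000:
  k1 = f(0.000000, 1.300000) = 0.502000
  k2 = f(0.520000, 1.561040) = 0.277506
  w ← 1.300000 + (0.52/2)·(0.502000 + 0.277506) = 1.502671
s=0.520000, w=1.502671:
  k1 = f(0.520000, 1.502671) = 0.327703
  k2 = f(1.040000, 1.673077) = 0.181154
  w ← 1.502671 + (0.52/2)·(0.327703 + 0.181154) = 1.634974
w(1.04) ≈ 1.6350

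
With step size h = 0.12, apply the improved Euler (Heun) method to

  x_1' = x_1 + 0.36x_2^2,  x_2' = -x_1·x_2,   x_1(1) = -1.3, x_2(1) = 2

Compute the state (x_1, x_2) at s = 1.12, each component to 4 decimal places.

Heun on (x_1,x_2): k1 = f(s_n, state_n); k2 = f(s_n + h, state_n + h·k1); state_{n+1} = state_n + (h/2)·(k1 + k2).
1.000000: (-1.300000, 2.000000)
  k1 = (0.140000, 2.600000)
  predictor → (-1.283200, 2.312000)
  k2 = (0.641124, 2.966758)
  → (-1.253133, 2.334006)
(x_1(1.12), x_2(1.12)) ≈ (-1.2531, 2.3340)

-1.2531, 2.3340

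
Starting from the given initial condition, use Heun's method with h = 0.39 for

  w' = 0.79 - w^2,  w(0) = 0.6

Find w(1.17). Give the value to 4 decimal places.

0.8372

Heun: k1 = f(x_n, w_n); k2 = f(x_n + h, w_n + h·k1); w_{n+1} = w_n + (h/2)·(k1 + k2).
x=0.000000, w=0.600000:
  k1 = f(0.000000, 0.600000) = 0.430000
  k2 = f(0.390000, 0.767700) = 0.200637
  w ← 0.600000 + (0.39/2)·(0.430000 + 0.200637) = 0.722974
x=0.390000, w=0.722974:
  k1 = f(0.390000, 0.722974) = 0.267308
  k2 = f(0.780000, 0.827224) = 0.105700
  w ← 0.722974 + (0.39/2)·(0.267308 + 0.105700) = 0.795711
x=0.780000, w=0.795711:
  k1 = f(0.780000, 0.795711) = 0.156844
  k2 = f(1.170000, 0.856880) = 0.055757
  w ← 0.795711 + (0.39/2)·(0.156844 + 0.055757) = 0.837168
w(1.17) ≈ 0.8372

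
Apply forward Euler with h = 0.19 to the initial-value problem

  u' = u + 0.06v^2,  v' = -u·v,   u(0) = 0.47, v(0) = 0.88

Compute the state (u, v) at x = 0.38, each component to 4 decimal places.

0.6834, 0.7149

Euler on (u,v): u_{n+1} = u_n + h·u', v_{n+1} = v_n + h·v'.
0.000000: (0.470000, 0.880000); f=(0.516464, -0.413600) → (0.568128, 0.801416)
0.190000: (0.568128, 0.801416); f=(0.606664, -0.455307) → (0.683394, 0.714908)
(u(0.38), v(0.38)) ≈ (0.6834, 0.7149)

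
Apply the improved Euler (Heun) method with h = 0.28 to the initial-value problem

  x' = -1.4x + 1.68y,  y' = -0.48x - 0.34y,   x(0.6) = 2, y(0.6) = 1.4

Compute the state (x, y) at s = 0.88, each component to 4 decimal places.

Heun on (x,y): k1 = f(s_n, state_n); k2 = f(s_n + h, state_n + h·k1); state_{n+1} = state_n + (h/2)·(k1 + k2).
0.600000: (2.000000, 1.400000)
  k1 = (-0.448000, -1.436000)
  predictor → (1.874560, 0.997920)
  k2 = (-0.947878, -1.239082)
  → (1.804577, 1.025489)
(x(0.88), y(0.88)) ≈ (1.8046, 1.0255)

1.8046, 1.0255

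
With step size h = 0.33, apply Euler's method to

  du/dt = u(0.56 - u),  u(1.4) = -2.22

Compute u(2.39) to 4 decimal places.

-53.1528

Euler: u_{n+1} = u_n + h·f(t_n, u_n).
t=1.400000, u=-2.220000: f=-6.171600 → u ← -2.220000 + 0.33·(-6.171600) = -4.256628
t=1.730000, u=-4.256628: f=-20.502594 → u ← -4.256628 + 0.33·(-20.502594) = -11.022484
t=2.060000, u=-11.022484: f=-127.667742 → u ← -11.022484 + 0.33·(-127.667742) = -53.152839
u(2.39) ≈ -53.1528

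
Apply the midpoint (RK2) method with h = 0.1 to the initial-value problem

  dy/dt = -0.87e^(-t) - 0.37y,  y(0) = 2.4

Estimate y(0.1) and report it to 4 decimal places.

2.2317

Midpoint: k1 = f(t_n, y_n); k2 = f(t_n + h/2, y_n + (h/2)·k1); y_{n+1} = y_n + h·k2.
t=0.000000, y=2.400000:
  k1 = f(0.000000, 2.400000) = -1.758000
  k2 = f(0.050000, 2.312100) = -1.683047
  y ← 2.400000 + 0.1·(-1.683047) = 2.231695
y(0.1) ≈ 2.2317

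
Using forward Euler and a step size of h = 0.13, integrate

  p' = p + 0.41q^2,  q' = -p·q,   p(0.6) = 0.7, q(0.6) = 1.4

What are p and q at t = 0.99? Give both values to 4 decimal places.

1.3084, 0.9639

Euler on (p,q): p_{n+1} = p_n + h·p', q_{n+1} = q_n + h·q'.
0.600000: (0.700000, 1.400000); f=(1.503600, -0.980000) → (0.895468, 1.272600)
0.730000: (0.895468, 1.272600); f=(1.559467, -1.139573) → (1.098199, 1.124456)
0.860000: (1.098199, 1.124456); f=(1.616603, -1.234876) → (1.308357, 0.963922)
(p(0.99), q(0.99)) ≈ (1.3084, 0.9639)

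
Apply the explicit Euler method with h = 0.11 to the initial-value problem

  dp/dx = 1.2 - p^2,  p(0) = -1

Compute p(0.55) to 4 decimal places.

-0.8327

Euler: p_{n+1} = p_n + h·f(x_n, p_n).
x=0.000000, p=-1.000000: f=0.200000 → p ← -1.000000 + 0.11·0.200000 = -0.978000
x=0.110000, p=-0.978000: f=0.243516 → p ← -0.978000 + 0.11·0.243516 = -0.951213
x=0.220000, p=-0.951213: f=0.295193 → p ← -0.951213 + 0.11·0.295193 = -0.918742
x=0.330000, p=-0.918742: f=0.355913 → p ← -0.918742 + 0.11·0.355913 = -0.879592
x=0.440000, p=-0.879592: f=0.426319 → p ← -0.879592 + 0.11·0.426319 = -0.832696
p(0.55) ≈ -0.8327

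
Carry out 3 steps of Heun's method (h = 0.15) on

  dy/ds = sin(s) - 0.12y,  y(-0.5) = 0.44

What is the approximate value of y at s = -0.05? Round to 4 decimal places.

Heun: k1 = f(s_n, y_n); k2 = f(s_n + h, y_n + h·k1); y_{n+1} = y_n + (h/2)·(k1 + k2).
s=-0.500000, y=0.440000:
  k1 = f(-0.500000, 0.440000) = -0.532226
  k2 = f(-0.350000, 0.360166) = -0.386118
  y ← 0.440000 + (0.15/2)·(-0.532226 + (-0.386118)) = 0.371124
s=-0.350000, y=0.371124:
  k1 = f(-0.350000, 0.371124) = -0.387433
  k2 = f(-0.200000, 0.313009) = -0.236230
  y ← 0.371124 + (0.15/2)·(-0.387433 + (-0.236230)) = 0.324350
s=-0.200000, y=0.324350:
  k1 = f(-0.200000, 0.324350) = -0.237591
  k2 = f(-0.050000, 0.288711) = -0.084624
  y ← 0.324350 + (0.15/2)·(-0.237591 + (-0.084624)) = 0.300183
y(-0.05) ≈ 0.3002

0.3002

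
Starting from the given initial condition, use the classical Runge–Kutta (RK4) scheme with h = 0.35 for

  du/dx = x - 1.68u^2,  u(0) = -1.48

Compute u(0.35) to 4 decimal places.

RK4: k1 = f(x_n, u_n); k2 = f(x_n + h/2, u_n + (h/2)·k1); k3 = f(x_n + h/2, u_n + (h/2)·k2); k4 = f(x_n + h, u_n + h·k3); u_{n+1} = u_n + (h/6)·(k1 + 2k2 + 2k3 + k4).
x=0.000000, u=-1.480000:
  k1 = f(0.000000, -1.480000) = -3.679872
  k2 = f(0.175000, -2.123978) = -7.403952
  k3 = f(0.175000, -2.775692) = -12.768499
  k4 = f(0.350000, -5.948975) = -59.105703
  u ← -1.480000 + (0.35/6)·(k1 + 2k2 + 2k3 + k4) = -7.495944
u(0.35) ≈ -7.4959

-7.4959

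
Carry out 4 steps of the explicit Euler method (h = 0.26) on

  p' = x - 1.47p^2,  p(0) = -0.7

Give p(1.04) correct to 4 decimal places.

Euler: p_{n+1} = p_n + h·f(x_n, p_n).
x=0.000000, p=-0.700000: f=-0.720300 → p ← -0.700000 + 0.26·(-0.720300) = -0.887278
x=0.260000, p=-0.887278: f=-0.897276 → p ← -0.887278 + 0.26·(-0.897276) = -1.120570
x=0.520000, p=-1.120570: f=-1.325844 → p ← -1.120570 + 0.26·(-1.325844) = -1.465289
x=0.780000, p=-1.465289: f=-2.376196 → p ← -1.465289 + 0.26·(-2.376196) = -2.083100
p(1.04) ≈ -2.0831

-2.0831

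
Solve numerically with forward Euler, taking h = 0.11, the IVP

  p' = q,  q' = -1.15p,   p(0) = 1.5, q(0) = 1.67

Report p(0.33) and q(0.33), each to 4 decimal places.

1.9859, 1.0337

Euler on (p,q): p_{n+1} = p_n + h·p', q_{n+1} = q_n + h·q'.
0.000000: (1.500000, 1.670000); f=(1.670000, -1.725000) → (1.683700, 1.480250)
0.110000: (1.683700, 1.480250); f=(1.480250, -1.936255) → (1.846527, 1.267262)
0.220000: (1.846527, 1.267262); f=(1.267262, -2.123507) → (1.985926, 1.033676)
(p(0.33), q(0.33)) ≈ (1.9859, 1.0337)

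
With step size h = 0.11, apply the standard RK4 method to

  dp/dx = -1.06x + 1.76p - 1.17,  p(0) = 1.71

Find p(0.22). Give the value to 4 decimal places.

2.1749

RK4: k1 = f(x_n, p_n); k2 = f(x_n + h/2, p_n + (h/2)·k1); k3 = f(x_n + h/2, p_n + (h/2)·k2); k4 = f(x_n + h, p_n + h·k3); p_{n+1} = p_n + (h/6)·(k1 + 2k2 + 2k3 + k4).
x=0.000000, p=1.710000:
  k1 = f(0.000000, 1.710000) = 1.839600
  k2 = f(0.055000, 1.811178) = 1.959373
  k3 = f(0.055000, 1.817766) = 1.970967
  k4 = f(0.110000, 1.926806) = 2.104579
  p ← 1.710000 + (0.11/6)·(k1 + 2k2 + 2k3 + k4) = 1.926422
x=0.110000, p=1.926422:
  k1 = f(0.110000, 1.926422) = 2.103903
  k2 = f(0.165000, 2.042137) = 2.249261
  k3 = f(0.165000, 2.050132) = 2.263332
  k4 = f(0.220000, 2.175389) = 2.425485
  p ← 1.926422 + (0.11/6)·(k1 + 2k2 + 2k3 + k4) = 2.174923
p(0.22) ≈ 2.1749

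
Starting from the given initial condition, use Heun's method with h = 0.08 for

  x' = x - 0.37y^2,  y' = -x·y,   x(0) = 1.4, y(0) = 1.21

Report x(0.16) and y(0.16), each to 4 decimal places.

Heun on (x,y): k1 = f(s_n, state_n); k2 = f(s_n + h, state_n + h·k1); state_{n+1} = state_n + (h/2)·(k1 + k2).
0.000000: (1.400000, 1.210000)
  k1 = (0.858283, -1.694000)
  predictor → (1.468663, 1.074480)
  k2 = (1.041495, -1.578049)
  → (1.475991, 1.079118)
0.080000: (1.475991, 1.079118)
  k1 = (1.045128, -1.592769)
  predictor → (1.559601, 0.951697)
  k2 = (1.224483, -1.484267)
  → (1.566776, 0.956037)
(x(0.16), y(0.16)) ≈ (1.5668, 0.9560)

1.5668, 0.9560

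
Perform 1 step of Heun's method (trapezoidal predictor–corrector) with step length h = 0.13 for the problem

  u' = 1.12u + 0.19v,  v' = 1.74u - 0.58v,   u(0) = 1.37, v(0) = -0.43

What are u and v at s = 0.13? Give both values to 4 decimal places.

1.5768, -0.0792

Heun on (u,v): k1 = f(s_n, state_n); k2 = f(s_n + h, state_n + h·k1); state_{n+1} = state_n + (h/2)·(k1 + k2).
0.000000: (1.370000, -0.430000)
  k1 = (1.452700, 2.633200)
  predictor → (1.558851, -0.087684)
  k2 = (1.729253, 2.763257)
  → (1.576827, -0.079230)
(u(0.13), v(0.13)) ≈ (1.5768, -0.0792)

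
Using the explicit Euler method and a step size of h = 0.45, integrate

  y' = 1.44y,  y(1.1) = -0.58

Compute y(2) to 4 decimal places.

-1.5752

Euler: y_{n+1} = y_n + h·f(x_n, y_n).
x=1.100000, y=-0.580000: f=-0.835200 → y ← -0.580000 + 0.45·(-0.835200) = -0.955840
x=1.550000, y=-0.955840: f=-1.376410 → y ← -0.955840 + 0.45·(-1.376410) = -1.575224
y(2) ≈ -1.5752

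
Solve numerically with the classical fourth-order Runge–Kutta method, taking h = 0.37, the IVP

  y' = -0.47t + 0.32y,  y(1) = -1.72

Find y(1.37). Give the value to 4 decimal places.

-2.1543

RK4: k1 = f(t_n, y_n); k2 = f(t_n + h/2, y_n + (h/2)·k1); k3 = f(t_n + h/2, y_n + (h/2)·k2); k4 = f(t_n + h, y_n + h·k3); y_{n+1} = y_n + (h/6)·(k1 + 2k2 + 2k3 + k4).
t=1.000000, y=-1.720000:
  k1 = f(1.000000, -1.720000) = -1.020400
  k2 = f(1.185000, -1.908774) = -1.167758
  k3 = f(1.185000, -1.936035) = -1.176481
  k4 = f(1.370000, -2.155298) = -1.333595
  y ← -1.720000 + (0.37/6)·(k1 + 2k2 + 2k3 + k4) = -2.154286
y(1.37) ≈ -2.1543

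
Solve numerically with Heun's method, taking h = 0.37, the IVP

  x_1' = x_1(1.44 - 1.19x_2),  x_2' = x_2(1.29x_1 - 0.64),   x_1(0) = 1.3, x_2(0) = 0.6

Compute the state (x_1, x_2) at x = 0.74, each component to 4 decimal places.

Heun on (x_1,x_2): k1 = f(x_n, state_n); k2 = f(x_n + h, state_n + h·k1); state_{n+1} = state_n + (h/2)·(k1 + k2).
0.000000: (1.300000, 0.600000)
  k1 = (0.943800, 0.622200)
  predictor → (1.649206, 0.830214)
  k2 = (0.745516, 1.234923)
  → (1.612523, 0.943568)
0.370000: (1.612523, 0.943568)
  k1 = (0.511419, 1.358884)
  predictor → (1.801748, 1.446355)
  k2 = (-0.506584, 2.436031)
  → (1.613418, 1.645627)
(x_1(0.74), x_2(0.74)) ≈ (1.6134, 1.6456)

1.6134, 1.6456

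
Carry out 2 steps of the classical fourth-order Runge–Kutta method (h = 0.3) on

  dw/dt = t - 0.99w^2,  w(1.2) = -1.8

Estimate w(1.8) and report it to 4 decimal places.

RK4: k1 = f(t_n, w_n); k2 = f(t_n + h/2, w_n + (h/2)·k1); k3 = f(t_n + h/2, w_n + (h/2)·k2); k4 = f(t_n + h, w_n + h·k3); w_{n+1} = w_n + (h/6)·(k1 + 2k2 + 2k3 + k4).
t=1.200000, w=-1.800000:
  k1 = f(1.200000, -1.800000) = -2.007600
  k2 = f(1.350000, -2.101140) = -3.020641
  k3 = f(1.350000, -2.253096) = -3.675678
  k4 = f(1.500000, -2.902703) = -6.841430
  w ← -1.800000 + (0.3/6)·(k1 + 2k2 + 2k3 + k4) = -2.912083
t=1.500000, w=-2.912083:
  k1 = f(1.500000, -2.912083) = -6.895428
  k2 = f(1.650000, -3.946398) = -13.768314
  k3 = f(1.650000, -4.977331) = -22.876081
  k4 = f(1.800000, -9.774908) = -92.793334
  w ← -2.912083 + (0.3/6)·(k1 + 2k2 + 2k3 + k4) = -11.560961
w(1.8) ≈ -11.5610

-11.5610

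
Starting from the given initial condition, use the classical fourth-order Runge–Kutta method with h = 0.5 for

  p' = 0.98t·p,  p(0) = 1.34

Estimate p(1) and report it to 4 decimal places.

2.1871

RK4: k1 = f(t_n, p_n); k2 = f(t_n + h/2, p_n + (h/2)·k1); k3 = f(t_n + h/2, p_n + (h/2)·k2); k4 = f(t_n + h, p_n + h·k3); p_{n+1} = p_n + (h/6)·(k1 + 2k2 + 2k3 + k4).
t=0.000000, p=1.340000:
  k1 = f(0.000000, 1.340000) = 0.000000
  k2 = f(0.250000, 1.340000) = 0.328300
  k3 = f(0.250000, 1.422075) = 0.348408
  k4 = f(0.500000, 1.514204) = 0.741960
  p ← 1.340000 + (0.5/6)·(k1 + 2k2 + 2k3 + k4) = 1.514615
t=0.500000, p=1.514615:
  k1 = f(0.500000, 1.514615) = 0.742161
  k2 = f(0.750000, 1.700155) = 1.249614
  k3 = f(0.750000, 1.827018) = 1.342858
  k4 = f(1.000000, 2.186044) = 2.142323
  p ← 1.514615 + (0.5/6)·(k1 + 2k2 + 2k3 + k4) = 2.187067
p(1) ≈ 2.1871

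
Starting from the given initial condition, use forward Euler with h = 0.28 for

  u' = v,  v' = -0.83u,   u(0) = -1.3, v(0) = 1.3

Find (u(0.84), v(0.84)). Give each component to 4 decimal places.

0.0221, 1.9329

Euler on (u,v): u_{n+1} = u_n + h·u', v_{n+1} = v_n + h·v'.
0.000000: (-1.300000, 1.300000); f=(1.300000, 1.079000) → (-0.936000, 1.602120)
0.280000: (-0.936000, 1.602120); f=(1.602120, 0.776880) → (-0.487406, 1.819646)
0.560000: (-0.487406, 1.819646); f=(1.819646, 0.404547) → (0.022095, 1.932920)
(u(0.84), v(0.84)) ≈ (0.0221, 1.9329)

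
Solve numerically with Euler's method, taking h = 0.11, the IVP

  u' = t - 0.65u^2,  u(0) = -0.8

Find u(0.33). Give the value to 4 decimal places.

-0.9166

Euler: u_{n+1} = u_n + h·f(t_n, u_n).
t=0.000000, u=-0.800000: f=-0.416000 → u ← -0.800000 + 0.11·(-0.416000) = -0.845760
t=0.110000, u=-0.845760: f=-0.354951 → u ← -0.845760 + 0.11·(-0.354951) = -0.884805
t=0.220000, u=-0.884805: f=-0.288872 → u ← -0.884805 + 0.11·(-0.288872) = -0.916581
u(0.33) ≈ -0.9166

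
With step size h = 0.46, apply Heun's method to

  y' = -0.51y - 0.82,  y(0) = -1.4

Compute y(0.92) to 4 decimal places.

-1.4772

Heun: k1 = f(x_n, y_n); k2 = f(x_n + h, y_n + h·k1); y_{n+1} = y_n + (h/2)·(k1 + k2).
x=0.000000, y=-1.400000:
  k1 = f(0.000000, -1.400000) = -0.106000
  k2 = f(0.460000, -1.448760) = -0.081132
  y ← -1.400000 + (0.46/2)·(-0.106000 + (-0.081132)) = -1.443040
x=0.460000, y=-1.443040:
  k1 = f(0.460000, -1.443040) = -0.084049
  k2 = f(0.920000, -1.481703) = -0.064331
  y ← -1.443040 + (0.46/2)·(-0.084049 + (-0.064331)) = -1.477168
y(0.92) ≈ -1.4772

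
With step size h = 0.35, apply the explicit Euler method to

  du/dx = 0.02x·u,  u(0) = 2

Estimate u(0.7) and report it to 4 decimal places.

2.0049

Euler: u_{n+1} = u_n + h·f(x_n, u_n).
x=0.000000, u=2.000000: f=0.000000 → u ← 2.000000 + 0.35·0.000000 = 2.000000
x=0.350000, u=2.000000: f=0.014000 → u ← 2.000000 + 0.35·0.014000 = 2.004900
u(0.7) ≈ 2.0049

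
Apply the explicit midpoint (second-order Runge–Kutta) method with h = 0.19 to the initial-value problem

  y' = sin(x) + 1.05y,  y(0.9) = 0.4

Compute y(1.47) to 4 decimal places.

1.4240

Midpoint: k1 = f(x_n, y_n); k2 = f(x_n + h/2, y_n + (h/2)·k1); y_{n+1} = y_n + h·k2.
x=0.900000, y=0.400000:
  k1 = f(0.900000, 0.400000) = 1.203327
  k2 = f(0.995000, 0.514316) = 1.378791
  y ← 0.400000 + 0.19·1.378791 = 0.661970
x=1.090000, y=0.661970:
  k1 = f(1.090000, 0.661970) = 1.581696
  k2 = f(1.185000, 0.812231) = 1.779342
  y ← 0.661970 + 0.19·1.779342 = 1.000045
x=1.280000, y=1.000045:
  k1 = f(1.280000, 1.000045) = 2.008063
  k2 = f(1.375000, 1.190811) = 2.231245
  y ← 1.000045 + 0.19·2.231245 = 1.423982
y(1.47) ≈ 1.4240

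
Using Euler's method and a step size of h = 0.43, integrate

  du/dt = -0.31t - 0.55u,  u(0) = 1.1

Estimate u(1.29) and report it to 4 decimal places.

Euler: u_{n+1} = u_n + h·f(t_n, u_n).
t=0.000000, u=1.100000: f=-0.605000 → u ← 1.100000 + 0.43·(-0.605000) = 0.839850
t=0.430000, u=0.839850: f=-0.595218 → u ← 0.839850 + 0.43·(-0.595218) = 0.583906
t=0.860000, u=0.583906: f=-0.587749 → u ← 0.583906 + 0.43·(-0.587749) = 0.331175
u(1.29) ≈ 0.3312

0.3312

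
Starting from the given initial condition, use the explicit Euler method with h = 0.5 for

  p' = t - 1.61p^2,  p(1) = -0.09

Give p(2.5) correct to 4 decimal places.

Euler: p_{n+1} = p_n + h·f(t_n, p_n).
t=1.000000, p=-0.090000: f=0.986959 → p ← -0.090000 + 0.5·0.986959 = 0.403479
t=1.500000, p=0.403479: f=1.237899 → p ← 0.403479 + 0.5·1.237899 = 1.022429
t=2.000000, p=1.022429: f=0.316969 → p ← 1.022429 + 0.5·0.316969 = 1.180913
p(2.5) ≈ 1.1809

1.1809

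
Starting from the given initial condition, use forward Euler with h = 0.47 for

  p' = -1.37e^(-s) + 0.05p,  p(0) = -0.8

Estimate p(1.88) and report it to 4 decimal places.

-2.4045

Euler: p_{n+1} = p_n + h·f(s_n, p_n).
s=0.000000, p=-0.800000: f=-1.410000 → p ← -0.800000 + 0.47·(-1.410000) = -1.462700
s=0.470000, p=-1.462700: f=-0.929388 → p ← -1.462700 + 0.47·(-0.929388) = -1.899512
s=0.940000, p=-1.899512: f=-0.630136 → p ← -1.899512 + 0.47·(-0.630136) = -2.195676
s=1.410000, p=-2.195676: f=-0.444260 → p ← -2.195676 + 0.47·(-0.444260) = -2.404478
p(1.88) ≈ -2.4045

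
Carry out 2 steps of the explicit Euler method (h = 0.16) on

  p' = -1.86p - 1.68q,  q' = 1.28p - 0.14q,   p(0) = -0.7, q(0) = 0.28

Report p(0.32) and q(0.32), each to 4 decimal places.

-0.4333, 0.0113

Euler on (p,q): p_{n+1} = p_n + h·p', q_{n+1} = q_n + h·q'.
0.000000: (-0.700000, 0.280000); f=(0.831600, -0.935200) → (-0.566944, 0.130368)
0.160000: (-0.566944, 0.130368); f=(0.835498, -0.743940) → (-0.433264, 0.011338)
(p(0.32), q(0.32)) ≈ (-0.4333, 0.0113)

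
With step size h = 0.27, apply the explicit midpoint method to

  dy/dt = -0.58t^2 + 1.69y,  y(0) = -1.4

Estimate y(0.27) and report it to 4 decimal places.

-2.1874

Midpoint: k1 = f(t_n, y_n); k2 = f(t_n + h/2, y_n + (h/2)·k1); y_{n+1} = y_n + h·k2.
t=0.000000, y=-1.400000:
  k1 = f(0.000000, -1.400000) = -2.366000
  k2 = f(0.135000, -1.719410) = -2.916373
  y ← -1.400000 + 0.27·(-2.916373) = -2.187421
y(0.27) ≈ -2.1874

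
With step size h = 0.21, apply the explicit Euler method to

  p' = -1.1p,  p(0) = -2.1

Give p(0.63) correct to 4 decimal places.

Euler: p_{n+1} = p_n + h·f(s_n, p_n).
s=0.000000, p=-2.100000: f=2.310000 → p ← -2.100000 + 0.21·2.310000 = -1.614900
s=0.210000, p=-1.614900: f=1.776390 → p ← -1.614900 + 0.21·1.776390 = -1.241858
s=0.420000, p=-1.241858: f=1.366044 → p ← -1.241858 + 0.21·1.366044 = -0.954989
p(0.63) ≈ -0.9550

-0.9550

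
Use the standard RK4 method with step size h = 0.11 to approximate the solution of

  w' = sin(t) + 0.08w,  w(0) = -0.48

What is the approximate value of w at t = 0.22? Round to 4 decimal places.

RK4: k1 = f(t_n, w_n); k2 = f(t_n + h/2, w_n + (h/2)·k1); k3 = f(t_n + h/2, w_n + (h/2)·k2); k4 = f(t_n + h, w_n + h·k3); w_{n+1} = w_n + (h/6)·(k1 + 2k2 + 2k3 + k4).
t=0.000000, w=-0.480000:
  k1 = f(0.000000, -0.480000) = -0.038400
  k2 = f(0.055000, -0.482112) = 0.016403
  k3 = f(0.055000, -0.479098) = 0.016644
  k4 = f(0.110000, -0.478169) = 0.071525
  w ← -0.480000 + (0.11/6)·(k1 + 2k2 + 2k3 + k4) = -0.478181
t=0.110000, w=-0.478181:
  k1 = f(0.110000, -0.478181) = 0.071524
  k2 = f(0.165000, -0.474247) = 0.126313
  k3 = f(0.165000, -0.471234) = 0.126554
  k4 = f(0.220000, -0.464260) = 0.181089
  w ← -0.478181 + (0.11/6)·(k1 + 2k2 + 2k3 + k4) = -0.464278
w(0.22) ≈ -0.4643

-0.4643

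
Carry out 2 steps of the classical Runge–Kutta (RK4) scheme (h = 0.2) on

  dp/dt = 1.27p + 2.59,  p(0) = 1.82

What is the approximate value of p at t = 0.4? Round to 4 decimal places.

4.3747

RK4: k1 = f(t_n, p_n); k2 = f(t_n + h/2, p_n + (h/2)·k1); k3 = f(t_n + h/2, p_n + (h/2)·k2); k4 = f(t_n + h, p_n + h·k3); p_{n+1} = p_n + (h/6)·(k1 + 2k2 + 2k3 + k4).
t=0.000000, p=1.820000:
  k1 = f(0.000000, 1.820000) = 4.901400
  k2 = f(0.100000, 2.310140) = 5.523878
  k3 = f(0.100000, 2.372388) = 5.602932
  k4 = f(0.200000, 2.940586) = 6.324545
  p ← 1.820000 + (0.2/6)·(k1 + 2k2 + 2k3 + k4) = 2.935986
t=0.200000, p=2.935986:
  k1 = f(0.200000, 2.935986) = 6.318702
  k2 = f(0.300000, 3.567856) = 7.121177
  k3 = f(0.300000, 3.648103) = 7.223091
  k4 = f(0.400000, 4.380604) = 8.153367
  p ← 2.935986 + (0.2/6)·(k1 + 2k2 + 2k3 + k4) = 4.374672
p(0.4) ≈ 4.3747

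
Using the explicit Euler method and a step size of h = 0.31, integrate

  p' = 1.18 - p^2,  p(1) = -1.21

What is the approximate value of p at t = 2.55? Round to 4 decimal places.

-3.6292

Euler: p_{n+1} = p_n + h·f(t_n, p_n).
t=1.000000, p=-1.210000: f=-0.284100 → p ← -1.210000 + 0.31·(-0.284100) = -1.298071
t=1.310000, p=-1.298071: f=-0.504988 → p ← -1.298071 + 0.31·(-0.504988) = -1.454617
t=1.620000, p=-1.454617: f=-0.935912 → p ← -1.454617 + 0.31·(-0.935912) = -1.744750
t=1.930000, p=-1.744750: f=-1.864153 → p ← -1.744750 + 0.31·(-1.864153) = -2.322637
t=2.240000, p=-2.322637: f=-4.214644 → p ← -2.322637 + 0.31·(-4.214644) = -3.629177
p(2.55) ≈ -3.6292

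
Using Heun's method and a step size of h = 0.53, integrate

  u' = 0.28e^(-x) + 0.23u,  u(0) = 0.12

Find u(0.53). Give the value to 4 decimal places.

0.2624

Heun: k1 = f(x_n, u_n); k2 = f(x_n + h, u_n + h·k1); u_{n+1} = u_n + (h/2)·(k1 + k2).
x=0.000000, u=0.120000:
  k1 = f(0.000000, 0.120000) = 0.307600
  k2 = f(0.530000, 0.283028) = 0.229906
  u ← 0.120000 + (0.53/2)·(0.307600 + 0.229906) = 0.262439
u(0.53) ≈ 0.2624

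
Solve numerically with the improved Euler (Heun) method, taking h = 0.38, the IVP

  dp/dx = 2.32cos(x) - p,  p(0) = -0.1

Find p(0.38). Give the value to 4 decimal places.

0.6134

Heun: k1 = f(x_n, p_n); k2 = f(x_n + h, p_n + h·k1); p_{n+1} = p_n + (h/2)·(k1 + k2).
x=0.000000, p=-0.100000:
  k1 = f(0.000000, -0.100000) = 2.420000
  k2 = f(0.380000, 0.819600) = 1.334902
  p ← -0.100000 + (0.38/2)·(2.420000 + 1.334902) = 0.613431
p(0.38) ≈ 0.6134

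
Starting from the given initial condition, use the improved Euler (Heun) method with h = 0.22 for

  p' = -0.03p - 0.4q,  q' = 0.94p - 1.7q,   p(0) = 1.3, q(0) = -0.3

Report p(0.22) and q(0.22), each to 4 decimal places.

1.3010, 0.0116

Heun on (p,q): k1 = f(t_n, state_n); k2 = f(t_n + h, state_n + h·k1); state_{n+1} = state_n + (h/2)·(k1 + k2).
0.000000: (1.300000, -0.300000)
  k1 = (0.081000, 1.732000)
  predictor → (1.317820, 0.081040)
  k2 = (-0.071951, 1.100983)
  → (1.300995, 0.011628)
(p(0.22), q(0.22)) ≈ (1.3010, 0.0116)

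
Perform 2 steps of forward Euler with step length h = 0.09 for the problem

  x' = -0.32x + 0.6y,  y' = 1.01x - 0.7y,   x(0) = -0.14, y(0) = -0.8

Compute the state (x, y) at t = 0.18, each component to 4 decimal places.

-0.2152, -0.7306

Euler on (x,y): x_{n+1} = x_n + h·x', y_{n+1} = y_n + h·y'.
0.000000: (-0.140000, -0.800000); f=(-0.435200, 0.418600) → (-0.179168, -0.762326)
0.090000: (-0.179168, -0.762326); f=(-0.400062, 0.352669) → (-0.215174, -0.730586)
(x(0.18), y(0.18)) ≈ (-0.2152, -0.7306)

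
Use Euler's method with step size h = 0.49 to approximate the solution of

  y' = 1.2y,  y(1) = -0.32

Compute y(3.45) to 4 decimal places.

-3.2315

Euler: y_{n+1} = y_n + h·f(s_n, y_n).
s=1.000000, y=-0.320000: f=-0.384000 → y ← -0.320000 + 0.49·(-0.384000) = -0.508160
s=1.490000, y=-0.508160: f=-0.609792 → y ← -0.508160 + 0.49·(-0.609792) = -0.806958
s=1.980000, y=-0.806958: f=-0.968350 → y ← -0.806958 + 0.49·(-0.968350) = -1.281449
s=2.470000, y=-1.281449: f=-1.537739 → y ← -1.281449 + 0.49·(-1.537739) = -2.034942
s=2.960000, y=-2.034942: f=-2.441930 → y ← -2.034942 + 0.49·(-2.441930) = -3.231487
y(3.45) ≈ -3.2315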